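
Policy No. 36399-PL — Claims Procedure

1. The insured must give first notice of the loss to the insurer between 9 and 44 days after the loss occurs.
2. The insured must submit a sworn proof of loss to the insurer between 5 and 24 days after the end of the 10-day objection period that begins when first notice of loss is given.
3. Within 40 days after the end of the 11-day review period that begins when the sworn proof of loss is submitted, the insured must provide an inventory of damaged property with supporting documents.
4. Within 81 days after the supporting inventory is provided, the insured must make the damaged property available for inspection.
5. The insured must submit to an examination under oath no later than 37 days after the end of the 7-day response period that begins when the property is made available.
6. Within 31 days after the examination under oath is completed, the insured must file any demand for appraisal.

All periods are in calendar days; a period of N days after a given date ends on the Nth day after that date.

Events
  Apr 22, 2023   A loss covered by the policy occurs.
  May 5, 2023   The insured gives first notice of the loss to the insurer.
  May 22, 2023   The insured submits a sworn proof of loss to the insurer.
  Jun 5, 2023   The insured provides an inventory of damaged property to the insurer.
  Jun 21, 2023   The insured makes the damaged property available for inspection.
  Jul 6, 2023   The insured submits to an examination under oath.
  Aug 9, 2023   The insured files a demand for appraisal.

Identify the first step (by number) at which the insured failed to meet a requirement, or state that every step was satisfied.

Step 6

Step 1: the window is 9–44 days after Apr 22, 2023 (when the loss occurs), so May 1, 2023 through Jun 5, 2023; May 5, 2023 falls inside that range.
Step 2: the window is 5–24 days after May 15, 2023 (end of the 10-day objection period, which began when first notice of loss is given on May 5, 2023), so May 20, 2023 through Jun 8, 2023; done May 22, 2023 — within the window.
Step 3: 40 days after Jun 2, 2023 (end of the 11-day review period, which began when the sworn proof of loss is submitted on May 22, 2023) is Jul 12, 2023; Jun 5, 2023 is within that limit.
Step 4: 81 days after Jun 5, 2023 (when the supporting inventory is provided) is Aug 25, 2023; done Jun 21, 2023 — timely.
Step 5: 37 days after Jun 28, 2023 (end of the 7-day response period, which began when the property is made available on Jun 21, 2023) is Aug 4, 2023; done Jul 6, 2023 — timely.
Step 6: 31 days after Jul 6, 2023 (when the examination under oath is completed) is Aug 6, 2023; not done until Aug 9, 2023, 3 days after the deadline.
Later steps need not be reached.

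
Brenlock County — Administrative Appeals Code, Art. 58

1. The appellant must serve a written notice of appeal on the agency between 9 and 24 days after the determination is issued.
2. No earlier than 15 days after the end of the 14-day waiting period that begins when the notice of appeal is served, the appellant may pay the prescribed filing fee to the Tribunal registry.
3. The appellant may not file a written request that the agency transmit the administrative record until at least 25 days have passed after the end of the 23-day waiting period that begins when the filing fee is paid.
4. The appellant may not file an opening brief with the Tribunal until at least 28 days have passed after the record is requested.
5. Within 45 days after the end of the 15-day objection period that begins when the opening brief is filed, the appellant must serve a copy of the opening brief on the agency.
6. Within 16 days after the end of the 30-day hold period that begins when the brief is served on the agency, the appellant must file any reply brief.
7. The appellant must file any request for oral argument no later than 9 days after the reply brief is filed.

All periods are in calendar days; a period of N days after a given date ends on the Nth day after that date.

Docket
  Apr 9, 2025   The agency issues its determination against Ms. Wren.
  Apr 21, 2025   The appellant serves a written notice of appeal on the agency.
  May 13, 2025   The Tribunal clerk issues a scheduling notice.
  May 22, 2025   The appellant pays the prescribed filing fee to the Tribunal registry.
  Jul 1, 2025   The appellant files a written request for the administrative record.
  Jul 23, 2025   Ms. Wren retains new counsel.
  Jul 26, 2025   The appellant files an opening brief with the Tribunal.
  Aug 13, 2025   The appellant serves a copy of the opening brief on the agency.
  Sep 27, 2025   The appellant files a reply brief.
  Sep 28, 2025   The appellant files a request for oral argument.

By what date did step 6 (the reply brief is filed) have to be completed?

Sep 28, 2025

The brief is served on the agency on Aug 13, 2025; the 30-day hold period therefore ends Sep 12, 2025, and step 6 runs from that date. 16 days after Sep 12, 2025 is Sep 28, 2025.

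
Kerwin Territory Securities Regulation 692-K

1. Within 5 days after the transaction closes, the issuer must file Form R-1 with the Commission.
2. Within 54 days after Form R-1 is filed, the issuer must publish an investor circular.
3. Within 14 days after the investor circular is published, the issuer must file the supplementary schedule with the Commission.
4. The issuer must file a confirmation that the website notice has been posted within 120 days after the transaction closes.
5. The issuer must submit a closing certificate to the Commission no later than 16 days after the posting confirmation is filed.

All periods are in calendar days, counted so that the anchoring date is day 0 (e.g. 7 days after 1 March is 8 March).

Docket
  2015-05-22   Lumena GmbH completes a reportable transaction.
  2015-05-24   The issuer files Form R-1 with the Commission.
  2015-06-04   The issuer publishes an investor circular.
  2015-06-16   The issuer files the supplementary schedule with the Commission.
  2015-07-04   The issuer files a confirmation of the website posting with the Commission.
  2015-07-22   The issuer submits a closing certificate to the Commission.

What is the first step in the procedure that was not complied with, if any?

Step 5

Step 1 — counting 5 days from 2015-05-22 (when the transaction closes) gives a deadline of 2015-05-27; completed 2015-05-24, before the deadline.
Step 2 — counting 54 days from 2015-05-24 (when Form R-1 is filed) gives a deadline of 2015-07-17; completed 2015-06-04, before the deadline.
Step 3 — counting 14 days from 2015-06-04 (when the investor circular is published) gives a deadline of 2015-06-18; 2015-06-16 is within that limit.
Step 4 — counting 120 days from 2015-05-22 (when the transaction closes) gives a deadline of 2015-09-19; done 2015-07-04 — timely.
Step 5 — counting 16 days from 2015-07-04 (when the posting confirmation is filed) gives a deadline of 2015-07-20; done 2015-07-22 — 2 days late.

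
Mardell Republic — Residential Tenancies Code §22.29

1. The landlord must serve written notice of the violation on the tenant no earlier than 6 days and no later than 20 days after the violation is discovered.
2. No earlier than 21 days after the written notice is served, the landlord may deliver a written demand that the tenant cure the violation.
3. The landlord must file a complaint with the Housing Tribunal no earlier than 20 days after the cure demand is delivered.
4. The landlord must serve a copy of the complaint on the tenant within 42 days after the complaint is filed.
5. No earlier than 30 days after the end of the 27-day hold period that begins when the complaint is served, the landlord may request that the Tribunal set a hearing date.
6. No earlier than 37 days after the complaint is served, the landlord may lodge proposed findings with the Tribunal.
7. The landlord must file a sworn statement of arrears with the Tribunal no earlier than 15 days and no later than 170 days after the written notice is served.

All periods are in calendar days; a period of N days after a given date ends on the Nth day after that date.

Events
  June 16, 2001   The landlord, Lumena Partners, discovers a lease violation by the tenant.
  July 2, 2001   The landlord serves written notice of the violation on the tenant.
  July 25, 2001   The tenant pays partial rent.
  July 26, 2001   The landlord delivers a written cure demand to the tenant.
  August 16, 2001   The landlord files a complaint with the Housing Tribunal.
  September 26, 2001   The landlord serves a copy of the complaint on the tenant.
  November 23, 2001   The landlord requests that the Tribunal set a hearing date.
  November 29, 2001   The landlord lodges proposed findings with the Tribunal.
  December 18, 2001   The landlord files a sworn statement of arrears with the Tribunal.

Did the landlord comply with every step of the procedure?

Step 1 — 6 and 20 days from June 16, 2001 (when the violation is discovered) are June 22, 2001 and July 6, 2001 respectively; done July 2, 2001 — within the window.
Step 2 — must wait 21 days from July 2, 2001 (when the written notice is served), so not before July 23, 2001; July 26, 2001 is on or after that date.
Step 3 — must wait 20 days from July 26, 2001 (when the cure demand is delivered), so not before August 15, 2001; done August 16, 2001, after the minimum wait.
Step 4 — counting 42 days from August 16, 2001 (when the complaint is filed) gives a deadline of September 27, 2001; done September 26, 2001 — timely.
Step 5 — must wait 30 days from October 23, 2001 (end of the 27-day hold period, which began when the complaint is served on September 26, 2001), so not before November 22, 2001; done November 23, 2001, after the minimum wait.
Step 6 — must wait 37 days from September 26, 2001 (when the complaint is served), so not before November 2, 2001; done November 29, 2001 — permitted.
Step 7 — 15 and 170 days from July 2, 2001 (when the written notice is served) are July 17, 2001 and December 19, 2001 respectively; done December 18, 2001, which is between those dates.

Yes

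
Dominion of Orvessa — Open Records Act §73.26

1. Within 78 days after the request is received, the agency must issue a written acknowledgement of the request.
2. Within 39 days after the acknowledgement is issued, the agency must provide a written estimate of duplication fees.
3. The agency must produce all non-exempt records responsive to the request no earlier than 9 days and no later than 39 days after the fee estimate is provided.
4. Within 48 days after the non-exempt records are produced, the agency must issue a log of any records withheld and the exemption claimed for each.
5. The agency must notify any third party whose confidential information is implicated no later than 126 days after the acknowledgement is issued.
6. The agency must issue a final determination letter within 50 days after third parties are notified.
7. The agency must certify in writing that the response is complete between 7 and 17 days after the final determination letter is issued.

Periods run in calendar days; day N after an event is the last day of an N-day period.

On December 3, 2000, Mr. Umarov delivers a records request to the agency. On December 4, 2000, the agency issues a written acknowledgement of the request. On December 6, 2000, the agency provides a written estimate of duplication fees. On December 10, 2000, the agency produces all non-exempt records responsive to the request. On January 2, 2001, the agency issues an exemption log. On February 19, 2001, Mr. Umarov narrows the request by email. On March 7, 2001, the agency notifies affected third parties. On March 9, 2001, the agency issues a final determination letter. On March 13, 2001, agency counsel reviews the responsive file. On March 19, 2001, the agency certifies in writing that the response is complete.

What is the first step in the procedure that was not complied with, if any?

(1) due by December 3, 2000 + 78 days = February 19, 2001; completed December 4, 2000, before the deadline.
(2) due by December 4, 2000 + 39 days = January 12, 2001; December 6, 2000 is within that limit.
(3) the permitted window runs from December 6, 2000 + 9 = December 15, 2000 to December 6, 2000 + 39 = January 14, 2001; done December 10, 2000 — 5 days before the window opened.

Step 3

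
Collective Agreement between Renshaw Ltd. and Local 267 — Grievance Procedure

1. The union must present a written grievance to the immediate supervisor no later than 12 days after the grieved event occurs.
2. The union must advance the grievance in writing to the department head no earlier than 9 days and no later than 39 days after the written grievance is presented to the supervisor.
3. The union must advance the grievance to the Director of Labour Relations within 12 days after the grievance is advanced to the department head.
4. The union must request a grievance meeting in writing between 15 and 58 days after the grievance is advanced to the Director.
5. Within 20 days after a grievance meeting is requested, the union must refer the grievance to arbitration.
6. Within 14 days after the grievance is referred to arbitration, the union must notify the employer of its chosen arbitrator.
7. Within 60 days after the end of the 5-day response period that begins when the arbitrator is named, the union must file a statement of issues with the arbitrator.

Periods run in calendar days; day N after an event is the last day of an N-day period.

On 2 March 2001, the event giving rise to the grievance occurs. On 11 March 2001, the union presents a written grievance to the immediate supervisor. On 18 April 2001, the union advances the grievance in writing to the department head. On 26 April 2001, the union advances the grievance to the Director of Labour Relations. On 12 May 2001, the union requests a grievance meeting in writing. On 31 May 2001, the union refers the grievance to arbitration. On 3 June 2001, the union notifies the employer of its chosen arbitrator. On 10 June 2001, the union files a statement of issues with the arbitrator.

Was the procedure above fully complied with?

(1) due by 2 March 2001 + 12 days = 14 March 2001; completed 11 March 2001, before the deadline.
(2) the permitted window runs from 11 March 2001 + 9 = 20 March 2001 to 11 March 2001 + 39 = 19 April 2001; 18 April 2001 falls inside that range.
(3) due by 18 April 2001 + 12 days = 30 April 2001; completed 26 April 2001, before the deadline.
(4) the permitted window runs from 26 April 2001 + 15 = 11 May 2001 to 26 April 2001 + 58 = 23 June 2001; done 12 May 2001, which is between those dates.
(5) due by 12 May 2001 + 20 days = 1 June 2001; 31 May 2001 is within that limit.
(6) due by 31 May 2001 + 14 days = 14 June 2001; 3 June 2001 is within that limit.
(7) due by 8 June 2001 + 60 days = 7 August 2001; completed 10 June 2001, before the deadline.

Yes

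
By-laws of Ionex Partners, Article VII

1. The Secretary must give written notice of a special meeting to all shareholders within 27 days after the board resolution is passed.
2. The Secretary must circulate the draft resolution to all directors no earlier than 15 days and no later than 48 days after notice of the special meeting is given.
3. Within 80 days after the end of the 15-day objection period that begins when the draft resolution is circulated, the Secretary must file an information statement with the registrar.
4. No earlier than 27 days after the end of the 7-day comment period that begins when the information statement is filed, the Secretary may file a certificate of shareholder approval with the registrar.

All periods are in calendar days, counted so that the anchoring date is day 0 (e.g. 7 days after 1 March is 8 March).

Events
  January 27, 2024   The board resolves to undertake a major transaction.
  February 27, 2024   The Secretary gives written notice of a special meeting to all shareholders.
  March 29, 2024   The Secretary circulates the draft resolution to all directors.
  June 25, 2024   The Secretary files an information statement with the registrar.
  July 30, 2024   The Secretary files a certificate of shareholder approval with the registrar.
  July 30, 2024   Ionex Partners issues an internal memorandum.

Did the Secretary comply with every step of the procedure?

Step 1 — counting 27 days from January 27, 2024 (when the board resolution is passed) gives a deadline of February 23, 2024; done February 27, 2024 — 4 days late.

No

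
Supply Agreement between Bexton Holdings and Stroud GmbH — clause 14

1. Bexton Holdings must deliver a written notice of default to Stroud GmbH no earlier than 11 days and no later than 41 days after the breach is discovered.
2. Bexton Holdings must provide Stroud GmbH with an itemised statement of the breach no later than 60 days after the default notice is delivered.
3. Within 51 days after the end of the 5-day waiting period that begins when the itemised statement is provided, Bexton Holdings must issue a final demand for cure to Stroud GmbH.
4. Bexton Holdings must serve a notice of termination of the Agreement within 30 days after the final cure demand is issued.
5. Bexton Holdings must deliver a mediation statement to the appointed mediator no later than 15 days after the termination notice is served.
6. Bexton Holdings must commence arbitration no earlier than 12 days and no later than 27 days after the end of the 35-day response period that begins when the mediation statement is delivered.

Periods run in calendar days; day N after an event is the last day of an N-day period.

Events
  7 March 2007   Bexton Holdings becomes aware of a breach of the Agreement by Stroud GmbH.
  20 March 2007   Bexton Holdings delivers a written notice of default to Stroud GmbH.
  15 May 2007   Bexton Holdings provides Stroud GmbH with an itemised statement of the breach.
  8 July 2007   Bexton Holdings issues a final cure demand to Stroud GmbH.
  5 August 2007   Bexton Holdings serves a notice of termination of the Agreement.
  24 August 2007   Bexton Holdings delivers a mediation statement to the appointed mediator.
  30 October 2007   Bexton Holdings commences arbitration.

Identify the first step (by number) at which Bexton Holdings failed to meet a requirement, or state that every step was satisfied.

Step 1: the window is 11–41 days after 7 March 2007 (when the breach is discovered), so 18 March 2007 through 17 April 2007; done 20 March 2007 — within the window.
Step 2: 60 days after 20 March 2007 (when the default notice is delivered) is 19 May 2007; completed 15 May 2007, before the deadline.
Step 3: 51 days after 20 May 2007 (end of the 5-day waiting period, which began when the itemised statement is provided on 15 May 2007) is 10 July 2007; done 8 July 2007 — timely.
Step 4: 30 days after 8 July 2007 (when the final cure demand is issued) is 7 August 2007; done 5 August 2007 — timely.
Step 5: 15 days after 5 August 2007 (when the termination notice is served) is 20 August 2007; not done until 24 August 2007, 4 days after the deadline.

Step 5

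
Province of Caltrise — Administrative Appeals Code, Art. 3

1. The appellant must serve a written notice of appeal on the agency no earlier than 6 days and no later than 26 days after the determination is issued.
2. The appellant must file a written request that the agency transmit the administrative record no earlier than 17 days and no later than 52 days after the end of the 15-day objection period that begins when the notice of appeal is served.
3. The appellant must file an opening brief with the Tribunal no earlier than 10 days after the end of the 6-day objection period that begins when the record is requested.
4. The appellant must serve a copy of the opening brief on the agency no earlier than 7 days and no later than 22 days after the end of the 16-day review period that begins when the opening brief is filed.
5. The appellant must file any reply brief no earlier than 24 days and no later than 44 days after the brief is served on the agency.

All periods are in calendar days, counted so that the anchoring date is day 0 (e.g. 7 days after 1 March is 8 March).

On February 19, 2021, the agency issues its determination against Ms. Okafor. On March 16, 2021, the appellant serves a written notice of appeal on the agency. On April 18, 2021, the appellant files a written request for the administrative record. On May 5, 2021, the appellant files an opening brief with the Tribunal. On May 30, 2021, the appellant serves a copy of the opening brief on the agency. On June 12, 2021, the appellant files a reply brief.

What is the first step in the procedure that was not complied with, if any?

(1) the permitted window runs from February 19, 2021 + 6 = February 25, 2021 to February 19, 2021 + 26 = March 17, 2021; done March 16, 2021, which is between those dates.
(2) the permitted window runs from March 31, 2021 + 17 = April 17, 2021 to March 31, 2021 + 52 = May 22, 2021; April 18, 2021 falls inside that range.
(3) permitted from April 24, 2021 + 10 days = May 4, 2021 onward; done May 5, 2021, after the minimum wait.
(4) the permitted window runs from May 21, 2021 + 7 = May 28, 2021 to May 21, 2021 + 22 = June 12, 2021; May 30, 2021 falls inside that range.
(5) the permitted window runs from May 30, 2021 + 24 = June 23, 2021 to May 30, 2021 + 44 = July 13, 2021; June 12, 2021 is 11 days too early.
That is the first point of non-compliance.

Step 5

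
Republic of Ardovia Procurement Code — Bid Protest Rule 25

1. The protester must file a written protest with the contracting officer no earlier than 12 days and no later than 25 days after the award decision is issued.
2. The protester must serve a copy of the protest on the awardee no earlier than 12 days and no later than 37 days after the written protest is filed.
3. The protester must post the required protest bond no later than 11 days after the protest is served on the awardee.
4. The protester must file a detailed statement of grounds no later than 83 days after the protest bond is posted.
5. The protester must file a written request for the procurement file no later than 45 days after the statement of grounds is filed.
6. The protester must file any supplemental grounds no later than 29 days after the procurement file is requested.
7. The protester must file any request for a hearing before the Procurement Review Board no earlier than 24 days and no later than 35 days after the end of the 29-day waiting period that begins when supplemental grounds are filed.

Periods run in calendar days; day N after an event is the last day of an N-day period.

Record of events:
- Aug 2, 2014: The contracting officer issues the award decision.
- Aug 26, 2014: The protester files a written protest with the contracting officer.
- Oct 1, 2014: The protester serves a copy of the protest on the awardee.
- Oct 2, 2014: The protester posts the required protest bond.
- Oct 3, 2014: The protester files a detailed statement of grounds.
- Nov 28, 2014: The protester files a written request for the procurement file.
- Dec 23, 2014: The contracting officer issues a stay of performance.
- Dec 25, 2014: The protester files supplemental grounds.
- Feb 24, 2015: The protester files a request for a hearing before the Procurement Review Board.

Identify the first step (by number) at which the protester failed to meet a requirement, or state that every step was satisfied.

Step 5

(1) the permitted window runs from Aug 2, 2014 + 12 = Aug 14, 2014 to Aug 2, 2014 + 25 = Aug 27, 2014; Aug 26, 2014 falls inside that range.
(2) the permitted window runs from Aug 26, 2014 + 12 = Sep 7, 2014 to Aug 26, 2014 + 37 = Oct 2, 2014; Oct 1, 2014 falls inside that range.
(3) due by Oct 1, 2014 + 11 days = Oct 12, 2014; Oct 2, 2014 is within that limit.
(4) due by Oct 2, 2014 + 83 days = Dec 24, 2014; Oct 3, 2014 is within that limit.
(5) due by Oct 3, 2014 + 45 days = Nov 17, 2014; Nov 28, 2014 misses that deadline by 11 days.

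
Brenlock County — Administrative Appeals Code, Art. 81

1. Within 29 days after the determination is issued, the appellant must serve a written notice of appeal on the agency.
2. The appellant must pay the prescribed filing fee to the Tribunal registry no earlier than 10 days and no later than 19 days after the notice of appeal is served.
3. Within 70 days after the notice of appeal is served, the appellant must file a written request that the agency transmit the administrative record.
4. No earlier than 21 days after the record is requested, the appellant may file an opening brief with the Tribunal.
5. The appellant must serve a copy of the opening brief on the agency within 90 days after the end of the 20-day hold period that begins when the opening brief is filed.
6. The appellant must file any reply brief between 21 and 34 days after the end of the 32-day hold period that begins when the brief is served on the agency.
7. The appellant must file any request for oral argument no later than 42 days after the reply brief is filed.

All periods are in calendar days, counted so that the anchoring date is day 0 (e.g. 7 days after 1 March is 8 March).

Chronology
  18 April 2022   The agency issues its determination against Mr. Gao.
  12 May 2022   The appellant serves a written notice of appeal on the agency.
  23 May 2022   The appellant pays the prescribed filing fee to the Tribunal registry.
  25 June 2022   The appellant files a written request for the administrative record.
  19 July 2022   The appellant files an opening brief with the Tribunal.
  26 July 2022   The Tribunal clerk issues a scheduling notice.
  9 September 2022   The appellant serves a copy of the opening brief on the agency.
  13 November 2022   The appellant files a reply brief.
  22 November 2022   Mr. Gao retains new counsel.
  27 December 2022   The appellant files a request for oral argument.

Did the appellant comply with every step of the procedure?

No

Step 1 — counting 29 days from 18 April 2022 (when the determination is issued) gives a deadline of 17 May 2022; done 12 May 2022 — timely.
Step 2 — 10 and 19 days from 12 May 2022 (when the notice of appeal is served) are 22 May 2022 and 31 May 2022 respectively; done 23 May 2022, which is between those dates.
Step 3 — counting 70 days from 12 May 2022 (when the notice of appeal is served) gives a deadline of 21 July 2022; done 25 June 2022 — timely.
Step 4 — must wait 21 days from 25 June 2022 (when the record is requested), so not before 16 July 2022; done 19 July 2022 — permitted.
Step 5 — counting 90 days from 8 August 2022 (end of the 20-day hold period, which began when the opening brief is filed on 19 July 2022) gives a deadline of 6 November 2022; completed 9 September 2022, before the deadline.
Step 6 — 21 and 34 days from 11 October 2022 (end of the 32-day hold period, which began when the brief is served on the agency on 9 September 2022) are 1 November 2022 and 14 November 2022 respectively; done 13 November 2022, which is between those dates.
Step 7 — counting 42 days from 13 November 2022 (when the reply brief is filed) gives a deadline of 25 December 2022; 27 December 2022 misses that deadline by 2 days.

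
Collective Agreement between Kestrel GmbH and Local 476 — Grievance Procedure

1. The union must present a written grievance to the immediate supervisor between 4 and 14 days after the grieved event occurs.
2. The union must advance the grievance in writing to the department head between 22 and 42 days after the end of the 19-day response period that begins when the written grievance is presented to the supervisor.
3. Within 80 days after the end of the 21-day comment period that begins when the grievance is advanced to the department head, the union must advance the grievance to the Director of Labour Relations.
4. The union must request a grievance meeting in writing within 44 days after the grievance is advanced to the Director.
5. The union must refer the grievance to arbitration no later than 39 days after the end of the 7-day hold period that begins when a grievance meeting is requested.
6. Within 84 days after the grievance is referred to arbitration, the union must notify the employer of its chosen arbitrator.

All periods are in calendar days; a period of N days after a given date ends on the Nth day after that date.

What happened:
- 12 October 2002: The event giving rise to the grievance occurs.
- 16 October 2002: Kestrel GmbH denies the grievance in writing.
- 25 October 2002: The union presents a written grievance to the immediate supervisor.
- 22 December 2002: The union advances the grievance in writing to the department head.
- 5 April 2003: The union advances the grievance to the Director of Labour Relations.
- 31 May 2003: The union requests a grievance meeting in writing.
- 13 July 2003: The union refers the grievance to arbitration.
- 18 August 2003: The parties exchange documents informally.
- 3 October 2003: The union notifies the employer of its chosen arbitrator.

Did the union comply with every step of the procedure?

(1) the permitted window runs from 12 October 2002 + 4 = 16 October 2002 to 12 October 2002 + 14 = 26 October 2002; 25 October 2002 falls inside that range.
(2) the permitted window runs from 13 November 2002 + 22 = 5 December 2002 to 13 November 2002 + 42 = 25 December 2002; 22 December 2002 falls inside that range.
(3) due by 12 January 2003 + 80 days = 2 April 2003; done 5 April 2003 — 3 days late.

No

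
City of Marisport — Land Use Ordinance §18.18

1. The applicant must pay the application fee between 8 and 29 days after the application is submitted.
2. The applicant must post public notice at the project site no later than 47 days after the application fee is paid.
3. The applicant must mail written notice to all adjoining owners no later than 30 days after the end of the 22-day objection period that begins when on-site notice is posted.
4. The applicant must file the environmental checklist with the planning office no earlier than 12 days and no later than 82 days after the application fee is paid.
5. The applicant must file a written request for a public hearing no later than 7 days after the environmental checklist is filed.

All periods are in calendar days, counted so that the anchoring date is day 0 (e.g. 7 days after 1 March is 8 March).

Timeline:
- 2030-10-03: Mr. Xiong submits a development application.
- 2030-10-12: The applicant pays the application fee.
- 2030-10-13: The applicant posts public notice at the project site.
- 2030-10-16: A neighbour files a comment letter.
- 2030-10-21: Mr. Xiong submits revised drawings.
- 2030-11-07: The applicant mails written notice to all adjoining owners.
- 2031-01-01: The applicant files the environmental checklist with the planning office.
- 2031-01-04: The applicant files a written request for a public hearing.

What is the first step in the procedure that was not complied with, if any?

None — every step was satisfied

Step 1: the window is 8–29 days after 2030-10-03 (when the application is submitted), so 2030-10-11 through 2030-11-01; 2030-10-12 falls inside that range.
Step 2: 47 days after 2030-10-12 (when the application fee is paid) is 2030-11-28; 2030-10-13 is within that limit.
Step 3: 30 days after 2030-11-04 (end of the 22-day objection period, which began when on-site notice is posted on 2030-10-13) is 2030-12-04; done 2030-11-07 — timely.
Step 4: the window is 12–82 days after 2030-10-12 (when the application fee is paid), so 2030-10-24 through 2031-01-02; 2031-01-01 falls inside that range.
Step 5: 7 days after 2031-01-01 (when the environmental checklist is filed) is 2031-01-08; completed 2031-01-04, before the deadline.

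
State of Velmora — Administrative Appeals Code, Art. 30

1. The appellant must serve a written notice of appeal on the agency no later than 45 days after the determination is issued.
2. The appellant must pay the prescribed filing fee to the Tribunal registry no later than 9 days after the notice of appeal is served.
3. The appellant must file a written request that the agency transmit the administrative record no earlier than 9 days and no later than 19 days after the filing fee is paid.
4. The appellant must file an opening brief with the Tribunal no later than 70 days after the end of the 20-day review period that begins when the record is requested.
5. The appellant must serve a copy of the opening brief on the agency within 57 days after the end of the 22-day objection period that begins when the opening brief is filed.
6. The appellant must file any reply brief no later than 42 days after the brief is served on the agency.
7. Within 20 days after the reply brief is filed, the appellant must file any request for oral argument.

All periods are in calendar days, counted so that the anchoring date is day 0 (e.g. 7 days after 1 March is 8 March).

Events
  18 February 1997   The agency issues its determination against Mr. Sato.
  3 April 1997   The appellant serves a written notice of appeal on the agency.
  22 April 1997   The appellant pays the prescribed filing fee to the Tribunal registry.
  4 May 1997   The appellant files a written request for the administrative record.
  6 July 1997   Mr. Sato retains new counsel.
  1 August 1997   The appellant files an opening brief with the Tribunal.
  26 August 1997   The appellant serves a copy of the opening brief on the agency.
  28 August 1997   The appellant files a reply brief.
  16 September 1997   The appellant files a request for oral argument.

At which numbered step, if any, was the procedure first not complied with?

Step 1: 45 days after 18 February 1997 (when the determination is issued) is 4 April 1997; done 3 April 1997 — timely.
Step 2: 9 days after 3 April 1997 (when the notice of appeal is served) is 12 April 1997; done 22 April 1997 — 10 days late.

Step 2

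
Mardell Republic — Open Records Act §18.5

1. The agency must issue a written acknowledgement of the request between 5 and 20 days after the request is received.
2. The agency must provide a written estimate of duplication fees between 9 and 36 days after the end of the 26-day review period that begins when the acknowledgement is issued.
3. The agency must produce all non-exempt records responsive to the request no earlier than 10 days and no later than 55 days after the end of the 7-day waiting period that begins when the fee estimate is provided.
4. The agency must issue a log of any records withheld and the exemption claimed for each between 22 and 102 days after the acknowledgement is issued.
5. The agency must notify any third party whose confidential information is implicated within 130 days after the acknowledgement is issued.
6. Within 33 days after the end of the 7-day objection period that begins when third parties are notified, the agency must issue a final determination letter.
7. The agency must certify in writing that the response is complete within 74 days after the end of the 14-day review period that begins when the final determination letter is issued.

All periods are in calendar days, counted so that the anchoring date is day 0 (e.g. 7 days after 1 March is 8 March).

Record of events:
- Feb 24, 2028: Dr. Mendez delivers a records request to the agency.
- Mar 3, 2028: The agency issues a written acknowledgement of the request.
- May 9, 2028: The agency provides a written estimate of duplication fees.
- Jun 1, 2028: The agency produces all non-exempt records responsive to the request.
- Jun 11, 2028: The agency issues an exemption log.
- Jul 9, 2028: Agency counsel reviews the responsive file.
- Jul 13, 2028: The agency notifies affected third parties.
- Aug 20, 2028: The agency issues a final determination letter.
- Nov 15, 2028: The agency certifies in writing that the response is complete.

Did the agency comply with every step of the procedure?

No

Step 1: the window is 5–20 days after Feb 24, 2028 (when the request is received), so Feb 29, 2028 through Mar 15, 2028; Mar 3, 2028 falls inside that range.
Step 2: the window is 9–36 days after Mar 29, 2028 (end of the 26-day review period, which began when the acknowledgement is issued on Mar 3, 2028), so Apr 7, 2028 through May 4, 2028; done May 9, 2028 — 5 days after the window closed.
Later steps need not be reached.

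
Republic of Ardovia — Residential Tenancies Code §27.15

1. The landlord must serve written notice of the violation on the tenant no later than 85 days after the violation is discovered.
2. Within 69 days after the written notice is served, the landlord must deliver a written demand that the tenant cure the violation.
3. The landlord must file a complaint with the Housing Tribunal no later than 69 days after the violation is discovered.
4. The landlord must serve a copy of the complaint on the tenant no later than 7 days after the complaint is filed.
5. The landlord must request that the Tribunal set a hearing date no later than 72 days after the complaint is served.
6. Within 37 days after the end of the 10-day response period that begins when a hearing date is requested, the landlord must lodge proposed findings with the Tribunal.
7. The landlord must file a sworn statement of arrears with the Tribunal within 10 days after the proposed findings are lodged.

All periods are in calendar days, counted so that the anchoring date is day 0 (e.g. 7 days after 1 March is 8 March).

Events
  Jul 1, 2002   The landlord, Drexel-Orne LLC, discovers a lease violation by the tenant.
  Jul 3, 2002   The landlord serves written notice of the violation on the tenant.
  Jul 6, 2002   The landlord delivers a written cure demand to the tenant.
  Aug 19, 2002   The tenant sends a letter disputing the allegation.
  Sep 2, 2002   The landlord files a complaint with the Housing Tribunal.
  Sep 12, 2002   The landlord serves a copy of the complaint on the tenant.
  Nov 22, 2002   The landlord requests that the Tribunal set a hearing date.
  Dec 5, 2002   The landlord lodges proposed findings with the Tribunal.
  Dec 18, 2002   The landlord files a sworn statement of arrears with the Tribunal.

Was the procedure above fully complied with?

No

Step 1: 85 days after Jul 1, 2002 (when the violation is discovered) is Sep 24, 2002; completed Jul 3, 2002, before the deadline.
Step 2: 69 days after Jul 3, 2002 (when the written notice is served) is Sep 10, 2002; completed Jul 6, 2002, before the deadline.
Step 3: 69 days after Jul 1, 2002 (when the violation is discovered) is Sep 8, 2002; Sep 2, 2002 is within that limit.
Step 4: 7 days after Sep 2, 2002 (when the complaint is filed) is Sep 9, 2002; Sep 12, 2002 misses that deadline by 3 days.
No need to go further; step 4 was not satisfied.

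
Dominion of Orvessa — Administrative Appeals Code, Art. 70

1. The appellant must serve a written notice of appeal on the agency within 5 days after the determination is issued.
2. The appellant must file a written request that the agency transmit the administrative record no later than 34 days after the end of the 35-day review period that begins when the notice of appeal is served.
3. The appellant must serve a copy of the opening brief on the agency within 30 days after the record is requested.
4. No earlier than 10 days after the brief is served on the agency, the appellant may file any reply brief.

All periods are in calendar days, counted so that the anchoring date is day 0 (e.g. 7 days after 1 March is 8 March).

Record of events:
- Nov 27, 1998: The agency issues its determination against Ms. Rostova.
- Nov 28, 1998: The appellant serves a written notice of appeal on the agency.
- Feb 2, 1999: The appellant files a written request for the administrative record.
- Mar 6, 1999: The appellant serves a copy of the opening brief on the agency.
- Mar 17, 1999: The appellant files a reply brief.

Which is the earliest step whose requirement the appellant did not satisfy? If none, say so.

Step 1 — counting 5 days from Nov 27, 1998 (when the determination is issued) gives a deadline of Dec 2, 1998; Nov 28, 1998 is within that limit.
Step 2 — counting 34 days from Jan 2, 1999 (end of the 35-day review period, which began when the notice of appeal is served on Nov 28, 1998) gives a deadline of Feb 5, 1999; Feb 2, 1999 is within that limit.
Step 3 — counting 30 days from Feb 2, 1999 (when the record is requested) gives a deadline of Mar 4, 1999; Mar 6, 1999 misses that deadline by 2 days.

Step 3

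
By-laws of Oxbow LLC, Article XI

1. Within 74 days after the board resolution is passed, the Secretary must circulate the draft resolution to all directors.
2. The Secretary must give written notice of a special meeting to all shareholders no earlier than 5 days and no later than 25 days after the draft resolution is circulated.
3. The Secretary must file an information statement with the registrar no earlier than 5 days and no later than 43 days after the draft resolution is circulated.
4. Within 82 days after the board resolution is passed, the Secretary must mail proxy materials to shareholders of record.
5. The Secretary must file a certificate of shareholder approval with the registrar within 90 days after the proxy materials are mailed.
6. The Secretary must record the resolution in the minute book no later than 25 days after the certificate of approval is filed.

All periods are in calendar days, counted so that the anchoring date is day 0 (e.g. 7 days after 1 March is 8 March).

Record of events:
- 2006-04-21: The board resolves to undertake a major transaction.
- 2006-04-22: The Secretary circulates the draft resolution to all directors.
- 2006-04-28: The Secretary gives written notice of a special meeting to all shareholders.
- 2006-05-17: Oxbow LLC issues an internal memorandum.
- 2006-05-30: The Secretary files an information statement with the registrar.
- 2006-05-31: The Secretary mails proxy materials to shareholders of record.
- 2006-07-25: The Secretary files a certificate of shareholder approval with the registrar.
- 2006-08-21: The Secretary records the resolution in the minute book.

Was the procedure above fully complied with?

No

Step 1: 74 days after 2006-04-21 (when the board resolution is passed) is 2006-07-04; 2006-04-22 is within that limit.
Step 2: the window is 5–25 days after 2006-04-22 (when the draft resolution is circulated), so 2006-04-27 through 2006-05-17; 2006-04-28 falls inside that range.
Step 3: the window is 5–43 days after 2006-04-22 (when the draft resolution is circulated), so 2006-04-27 through 2006-06-04; done 2006-05-30, which is between those dates.
Step 4: 82 days after 2006-04-21 (when the board resolution is passed) is 2006-07-12; done 2006-05-31 — timely.
Step 5: 90 days after 2006-05-31 (when the proxy materials are mailed) is 2006-08-29; done 2006-07-25 — timely.
Step 6: 25 days after 2006-07-25 (when the certificate of approval is filed) is 2006-08-19; not done until 2006-08-21, 2 days after the deadline.
Later steps need not be reached.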